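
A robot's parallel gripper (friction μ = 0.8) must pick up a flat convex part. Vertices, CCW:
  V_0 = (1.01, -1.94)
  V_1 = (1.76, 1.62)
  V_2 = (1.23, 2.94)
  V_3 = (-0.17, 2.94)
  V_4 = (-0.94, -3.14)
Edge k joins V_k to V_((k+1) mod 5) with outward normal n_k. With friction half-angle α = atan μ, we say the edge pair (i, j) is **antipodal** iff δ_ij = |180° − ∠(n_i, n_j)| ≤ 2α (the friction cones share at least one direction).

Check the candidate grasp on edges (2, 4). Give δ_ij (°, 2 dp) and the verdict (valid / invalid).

δ = 31.61°, valid

α = atan 0.8 = 38.66°;  2α = 77.32°
edge 2: e_2 = (-1.40, +0.00);  n_2 = (+0.0000, +1.0000)
edge 4: e_4 = (+1.95, +1.20);  n_4 = (+0.5241, -0.8517)
∠(n_2, n_4) = 148.39°
δ = |180° − 148.39°| = 31.61°
31.61° ≤ 2α = 77.32°  →  valid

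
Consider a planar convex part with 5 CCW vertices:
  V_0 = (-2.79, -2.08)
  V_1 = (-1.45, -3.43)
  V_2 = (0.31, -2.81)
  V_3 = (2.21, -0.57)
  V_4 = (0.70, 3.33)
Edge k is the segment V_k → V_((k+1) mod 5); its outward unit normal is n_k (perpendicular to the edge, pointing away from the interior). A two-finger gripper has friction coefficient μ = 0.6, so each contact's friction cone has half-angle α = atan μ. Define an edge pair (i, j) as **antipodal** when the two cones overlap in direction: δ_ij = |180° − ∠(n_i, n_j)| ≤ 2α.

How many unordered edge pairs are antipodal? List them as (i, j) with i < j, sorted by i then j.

count = 4; pairs: (0,3), (1,4), (2,4), (3,4)

α = atan 0.6 = 30.96°;  2α = 61.93°
n_0 = (-0.7097, -0.7045)
n_1 = (+0.3323, -0.9432)
n_2 = (+0.7626, -0.6469)
n_3 = (+0.9325, +0.3611)
n_4 = (-0.8403, +0.5421)
  (0,1): δ = 115.38°  ·
  (0,2): δ = 85.09°  ·
  (0,3): δ = 23.62°  ✓
  (0,4): δ = 102.39°  ·
  (1,2): δ = 149.71°  ·
  (1,3): δ = 88.24°  ·
  (1,4): δ = 37.77°  ✓
  (2,3): δ = 118.53°  ·
  (2,4): δ = 7.48°  ✓
  (3,4): δ = 53.99°  ✓
antipodal pairs: 4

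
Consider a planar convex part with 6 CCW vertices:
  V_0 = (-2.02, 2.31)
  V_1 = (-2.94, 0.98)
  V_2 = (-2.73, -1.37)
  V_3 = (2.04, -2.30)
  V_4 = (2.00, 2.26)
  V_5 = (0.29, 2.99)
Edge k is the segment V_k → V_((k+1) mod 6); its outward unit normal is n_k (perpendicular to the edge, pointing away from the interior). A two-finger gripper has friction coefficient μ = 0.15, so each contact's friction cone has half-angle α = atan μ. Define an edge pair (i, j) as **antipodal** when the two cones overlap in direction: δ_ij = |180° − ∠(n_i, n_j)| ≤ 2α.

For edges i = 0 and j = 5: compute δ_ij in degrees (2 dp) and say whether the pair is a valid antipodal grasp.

δ = 141.08°, invalid

α = atan 0.15 = 8.53°;  2α = 17.06°
edge 0: e_0 = (-0.92, -1.33);  n_0 = (-0.8224, +0.5689)
edge 5: e_5 = (-2.31, -0.68);  n_5 = (-0.2824, +0.9593)
∠(n_0, n_5) = 38.92°
δ = |180° − 38.92°| = 141.08°
141.08° > 2α = 17.06°  →  invalid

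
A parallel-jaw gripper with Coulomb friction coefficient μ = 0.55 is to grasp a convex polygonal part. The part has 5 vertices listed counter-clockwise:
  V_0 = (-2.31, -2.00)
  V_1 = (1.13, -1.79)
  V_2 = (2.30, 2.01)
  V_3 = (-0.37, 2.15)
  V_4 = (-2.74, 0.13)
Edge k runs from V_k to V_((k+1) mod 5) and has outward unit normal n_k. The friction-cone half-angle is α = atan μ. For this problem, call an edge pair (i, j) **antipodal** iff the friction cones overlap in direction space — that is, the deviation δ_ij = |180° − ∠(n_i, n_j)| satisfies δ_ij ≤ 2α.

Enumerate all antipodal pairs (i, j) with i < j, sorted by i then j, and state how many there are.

α = atan 0.55 = 28.81°;  2α = 57.62°
n_0 = (+0.0609, -0.9981)
n_1 = (+0.9557, -0.2943)
n_2 = (+0.0524, +0.9986)
n_3 = (-0.6487, +0.7611)
n_4 = (-0.9802, -0.1979)
  (0,1): δ = 110.61°  ·
  (0,2): δ = 6.49°  ✓
  (0,3): δ = 36.95°  ✓
  (0,4): δ = 97.92°  ·
  (1,2): δ = 75.89°  ·
  (1,3): δ = 32.45°  ✓
  (1,4): δ = 28.53°  ✓
  (2,3): δ = 136.56°  ·
  (2,4): δ = 75.59°  ·
  (3,4): δ = 119.03°  ·
antipodal pairs: 4

count = 4; pairs: (0,2), (0,3), (1,3), (1,4)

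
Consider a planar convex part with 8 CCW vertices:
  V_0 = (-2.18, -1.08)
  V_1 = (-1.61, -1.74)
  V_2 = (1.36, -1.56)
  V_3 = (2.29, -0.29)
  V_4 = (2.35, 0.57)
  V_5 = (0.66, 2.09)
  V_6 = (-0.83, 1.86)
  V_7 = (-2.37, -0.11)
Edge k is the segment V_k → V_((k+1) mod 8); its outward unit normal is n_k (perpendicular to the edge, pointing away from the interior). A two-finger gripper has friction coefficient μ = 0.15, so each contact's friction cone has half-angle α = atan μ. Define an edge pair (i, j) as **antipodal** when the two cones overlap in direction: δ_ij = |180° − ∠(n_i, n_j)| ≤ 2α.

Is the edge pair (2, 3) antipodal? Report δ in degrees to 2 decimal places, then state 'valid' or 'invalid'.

α = atan 0.15 = 8.53°;  2α = 17.06°
edge 2: e_2 = (+0.93, +1.27);  n_2 = (+0.8068, -0.5908)
edge 3: e_3 = (+0.06, +0.86);  n_3 = (+0.9976, -0.0696)
∠(n_2, n_3) = 32.22°
δ = |180° − 32.22°| = 147.78°
147.78° > 2α = 17.06°  →  invalid

δ = 147.78°, invalid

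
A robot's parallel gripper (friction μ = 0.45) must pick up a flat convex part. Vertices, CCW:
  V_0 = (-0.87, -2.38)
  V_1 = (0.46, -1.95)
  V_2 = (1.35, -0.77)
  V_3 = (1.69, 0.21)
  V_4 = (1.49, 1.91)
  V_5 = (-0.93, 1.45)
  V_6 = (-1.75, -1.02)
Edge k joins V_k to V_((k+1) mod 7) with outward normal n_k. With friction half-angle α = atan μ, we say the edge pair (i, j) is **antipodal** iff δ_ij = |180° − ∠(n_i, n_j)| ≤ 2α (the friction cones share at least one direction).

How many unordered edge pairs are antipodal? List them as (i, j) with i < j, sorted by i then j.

count = 6; pairs: (0,4), (1,4), (1,5), (2,5), (3,5), (3,6)

α = atan 0.45 = 24.23°;  2α = 48.46°
n_0 = (+0.3076, -0.9515)
n_1 = (+0.7984, -0.6022)
n_2 = (+0.9448, -0.3278)
n_3 = (+0.9932, +0.1168)
n_4 = (-0.1867, +0.9824)
n_5 = (-0.9491, +0.3151)
n_6 = (-0.8396, -0.5433)
  (0,1): δ = 144.94°  ·
  (0,2): δ = 127.05°  ·
  (0,3): δ = 101.21°  ·
  (0,4): δ = 7.15°  ✓
  (0,5): δ = 53.72°  ·
  (0,6): δ = 104.99°  ·
  (1,2): δ = 162.11°  ·
  (1,3): δ = 136.27°  ·
  (1,4): δ = 42.21°  ✓
  (1,5): δ = 18.66°  ✓
  (1,6): δ = 69.93°  ·
  (2,3): δ = 154.16°  ·
  (2,4): δ = 60.10°  ·
  (2,5): δ = 0.77°  ✓
  (2,6): δ = 52.04°  ·
  (3,4): δ = 85.95°  ·
  (3,5): δ = 25.08°  ✓
  (3,6): δ = 26.20°  ✓
  (4,5): δ = 119.13°  ·
  (4,6): δ = 67.86°  ·
  (5,6): δ = 128.73°  ·
antipodal pairs: 6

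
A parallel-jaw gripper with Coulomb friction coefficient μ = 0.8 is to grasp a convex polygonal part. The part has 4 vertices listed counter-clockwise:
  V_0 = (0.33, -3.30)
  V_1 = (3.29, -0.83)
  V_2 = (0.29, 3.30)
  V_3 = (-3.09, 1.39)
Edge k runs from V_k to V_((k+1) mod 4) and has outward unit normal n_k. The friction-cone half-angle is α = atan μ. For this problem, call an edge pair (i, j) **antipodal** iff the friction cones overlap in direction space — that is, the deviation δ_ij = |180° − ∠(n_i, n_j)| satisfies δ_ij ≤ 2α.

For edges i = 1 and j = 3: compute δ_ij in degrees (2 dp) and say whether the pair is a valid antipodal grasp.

α = atan 0.8 = 38.66°;  2α = 77.32°
edge 1: e_1 = (-3.00, +4.13);  n_1 = (+0.8091, +0.5877)
edge 3: e_3 = (+3.42, -4.69);  n_3 = (-0.8080, -0.5892)
∠(n_1, n_3) = 179.89°
δ = |180° − 179.89°| = 0.11°
0.11° ≤ 2α = 77.32°  →  valid

δ = 0.11°, valid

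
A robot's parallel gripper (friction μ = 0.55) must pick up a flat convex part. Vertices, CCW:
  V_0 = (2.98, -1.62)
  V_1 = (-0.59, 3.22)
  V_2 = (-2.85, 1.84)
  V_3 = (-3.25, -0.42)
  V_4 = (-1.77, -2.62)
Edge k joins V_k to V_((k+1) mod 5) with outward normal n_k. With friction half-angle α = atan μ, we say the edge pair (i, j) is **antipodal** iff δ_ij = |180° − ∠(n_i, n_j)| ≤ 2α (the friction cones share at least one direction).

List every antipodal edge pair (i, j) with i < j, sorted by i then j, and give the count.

count = 3; pairs: (0,2), (0,3), (1,4)

α = atan 0.55 = 28.81°;  2α = 57.62°
n_0 = (+0.8048, +0.5936)
n_1 = (-0.5211, +0.8535)
n_2 = (-0.9847, +0.1743)
n_3 = (-0.8297, -0.5582)
n_4 = (+0.2060, -0.9785)
  (0,1): δ = 95.00°  ·
  (0,2): δ = 46.45°  ✓
  (0,3): δ = 2.48°  ✓
  (0,4): δ = 65.48°  ·
  (1,2): δ = 131.45°  ·
  (1,3): δ = 87.48°  ·
  (1,4): δ = 19.52°  ✓
  (2,3): δ = 136.03°  ·
  (2,4): δ = 68.07°  ·
  (3,4): δ = 112.04°  ·
antipodal pairs: 3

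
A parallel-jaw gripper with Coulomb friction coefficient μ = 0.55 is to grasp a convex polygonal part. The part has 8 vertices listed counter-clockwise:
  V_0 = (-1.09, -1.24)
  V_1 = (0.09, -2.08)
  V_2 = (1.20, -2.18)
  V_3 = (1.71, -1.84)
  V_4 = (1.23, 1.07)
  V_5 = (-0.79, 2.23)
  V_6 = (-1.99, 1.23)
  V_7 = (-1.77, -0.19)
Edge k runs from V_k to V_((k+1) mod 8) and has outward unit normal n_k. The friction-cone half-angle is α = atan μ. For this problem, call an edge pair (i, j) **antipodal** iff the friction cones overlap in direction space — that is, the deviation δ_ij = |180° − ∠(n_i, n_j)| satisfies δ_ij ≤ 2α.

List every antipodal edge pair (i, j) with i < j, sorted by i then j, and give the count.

α = atan 0.55 = 28.81°;  2α = 57.62°
n_0 = (-0.5799, -0.8147)
n_1 = (-0.0897, -0.9960)
n_2 = (+0.5547, -0.8321)
n_3 = (+0.9867, +0.1627)
n_4 = (+0.4980, +0.8672)
n_5 = (-0.6402, +0.7682)
n_6 = (-0.9882, -0.1531)
n_7 = (-0.8394, -0.5436)
  (0,1): δ = 149.70°  ·
  (0,2): δ = 110.86°  ·
  (0,3): δ = 45.19°  ✓
  (0,4): δ = 5.58°  ✓
  (0,5): δ = 75.25°  ·
  (0,6): δ = 134.25°  ·
  (0,7): δ = 158.37°  ·
  (1,2): δ = 141.16°  ·
  (1,3): δ = 75.49°  ·
  (1,4): δ = 24.72°  ✓
  (1,5): δ = 44.95°  ✓
  (1,6): δ = 103.95°  ·
  (1,7): δ = 128.08°  ·
  (2,3): δ = 114.32°  ·
  (2,4): δ = 63.56°  ·
  (2,5): δ = 6.12°  ✓
  (2,6): δ = 65.12°  ·
  (2,7): δ = 89.24°  ·
  (3,4): δ = 129.23°  ·
  (3,5): δ = 59.56°  ·
  (3,6): δ = 0.56°  ✓
  (3,7): δ = 23.56°  ✓
  (4,5): δ = 110.33°  ·
  (4,6): δ = 51.33°  ✓
  (4,7): δ = 27.21°  ✓
  (5,6): δ = 121.00°  ·
  (5,7): δ = 96.88°  ·
  (6,7): δ = 155.88°  ·
antipodal pairs: 9

count = 9; pairs: (0,3), (0,4), (1,4), (1,5), (2,5), (3,6), (3,7), (4,6), (4,7)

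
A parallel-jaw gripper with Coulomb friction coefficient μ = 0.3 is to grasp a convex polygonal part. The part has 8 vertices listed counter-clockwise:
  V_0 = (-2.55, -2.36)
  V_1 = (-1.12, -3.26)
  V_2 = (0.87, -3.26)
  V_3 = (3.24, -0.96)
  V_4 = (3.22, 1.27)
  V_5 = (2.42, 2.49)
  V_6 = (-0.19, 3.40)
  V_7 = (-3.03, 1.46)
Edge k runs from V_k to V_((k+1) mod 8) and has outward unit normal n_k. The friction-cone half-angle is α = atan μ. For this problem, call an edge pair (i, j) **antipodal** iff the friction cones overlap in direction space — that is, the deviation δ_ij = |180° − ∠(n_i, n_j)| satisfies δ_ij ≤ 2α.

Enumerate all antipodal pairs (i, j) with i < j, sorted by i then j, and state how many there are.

α = atan 0.3 = 16.70°;  2α = 33.40°
n_0 = (-0.5327, -0.8463)
n_1 = (+0.0000, -1.0000)
n_2 = (+0.6964, -0.7176)
n_3 = (+1.0000, +0.0090)
n_4 = (+0.8362, +0.5484)
n_5 = (+0.3292, +0.9443)
n_6 = (-0.5641, +0.8257)
n_7 = (-0.9922, -0.1247)
  (0,1): δ = 147.81°  ·
  (0,2): δ = 103.67°  ·
  (0,3): δ = 57.30°  ·
  (0,4): δ = 24.56°  ✓
  (0,5): δ = 12.96°  ✓
  (0,6): δ = 66.52°  ·
  (0,7): δ = 129.35°  ·
  (1,2): δ = 135.86°  ·
  (1,3): δ = 89.49°  ·
  (1,4): δ = 56.75°  ·
  (1,5): δ = 19.22°  ✓
  (1,6): δ = 34.34°  ·
  (1,7): δ = 97.16°  ·
  (2,3): δ = 133.63°  ·
  (2,4): δ = 100.89°  ·
  (2,5): δ = 63.36°  ·
  (2,6): δ = 9.80°  ✓
  (2,7): δ = 53.02°  ·
  (3,4): δ = 147.26°  ·
  (3,5): δ = 109.74°  ·
  (3,6): δ = 56.18°  ·
  (3,7): δ = 6.65°  ✓
  (4,5): δ = 142.48°  ·
  (4,6): δ = 88.92°  ·
  (4,7): δ = 26.09°  ✓
  (5,6): δ = 126.44°  ·
  (5,7): δ = 63.62°  ·
  (6,7): δ = 117.17°  ·
antipodal pairs: 6

count = 6; pairs: (0,4), (0,5), (1,5), (2,6), (3,7), (4,7)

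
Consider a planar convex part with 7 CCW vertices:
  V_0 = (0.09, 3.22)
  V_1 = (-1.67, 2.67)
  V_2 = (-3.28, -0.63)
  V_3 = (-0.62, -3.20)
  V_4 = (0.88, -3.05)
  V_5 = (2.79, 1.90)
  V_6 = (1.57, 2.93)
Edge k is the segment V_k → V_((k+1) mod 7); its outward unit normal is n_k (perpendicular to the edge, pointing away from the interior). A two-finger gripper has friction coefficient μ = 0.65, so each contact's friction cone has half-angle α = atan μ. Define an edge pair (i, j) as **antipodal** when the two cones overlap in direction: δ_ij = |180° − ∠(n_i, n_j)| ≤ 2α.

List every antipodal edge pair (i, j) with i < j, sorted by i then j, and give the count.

count = 9; pairs: (0,2), (0,3), (0,4), (1,3), (1,4), (2,5), (2,6), (3,5), (3,6)

α = atan 0.65 = 33.02°;  2α = 66.05°
n_0 = (-0.2983, +0.9545)
n_1 = (-0.8987, +0.4385)
n_2 = (-0.6948, -0.7192)
n_3 = (+0.0995, -0.9950)
n_4 = (+0.9330, -0.3600)
n_5 = (+0.6451, +0.7641)
n_6 = (+0.1923, +0.9813)
  (0,1): δ = 133.36°  ·
  (0,2): δ = 61.37°  ✓
  (0,3): δ = 11.64°  ✓
  (0,4): δ = 51.55°  ✓
  (0,5): δ = 122.47°  ·
  (0,6): δ = 151.56°  ·
  (1,2): δ = 108.01°  ·
  (1,3): δ = 58.28°  ✓
  (1,4): δ = 4.91°  ✓
  (1,5): δ = 75.83°  ·
  (1,6): δ = 104.92°  ·
  (2,3): δ = 130.28°  ·
  (2,4): δ = 67.09°  ·
  (2,5): δ = 3.84°  ✓
  (2,6): δ = 32.93°  ✓
  (3,4): δ = 116.81°  ·
  (3,5): δ = 45.88°  ✓
  (3,6): δ = 16.80°  ✓
  (4,5): δ = 109.07°  ·
  (4,6): δ = 79.99°  ·
  (5,6): δ = 150.91°  ·
antipodal pairs: 9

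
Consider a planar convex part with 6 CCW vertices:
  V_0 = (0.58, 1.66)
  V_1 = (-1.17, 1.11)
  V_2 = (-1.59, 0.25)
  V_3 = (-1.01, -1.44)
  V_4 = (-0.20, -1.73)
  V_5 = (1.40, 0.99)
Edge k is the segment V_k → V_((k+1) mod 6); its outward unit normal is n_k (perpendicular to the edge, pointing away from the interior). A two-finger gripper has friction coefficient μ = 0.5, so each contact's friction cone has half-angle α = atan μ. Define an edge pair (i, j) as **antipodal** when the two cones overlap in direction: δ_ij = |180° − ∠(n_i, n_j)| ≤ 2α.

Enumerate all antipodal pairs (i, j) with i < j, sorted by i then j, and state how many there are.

α = atan 0.5 = 26.57°;  2α = 53.13°
n_0 = (-0.2998, +0.9540)
n_1 = (-0.8986, +0.4388)
n_2 = (-0.9458, -0.3246)
n_3 = (-0.3371, -0.9415)
n_4 = (+0.8619, -0.5070)
n_5 = (+0.6327, +0.7744)
  (0,1): δ = 133.48°  ·
  (0,2): δ = 88.51°  ·
  (0,3): δ = 37.15°  ✓
  (0,4): δ = 42.09°  ✓
  (0,5): δ = 123.30°  ·
  (1,2): δ = 135.03°  ·
  (1,3): δ = 83.67°  ·
  (1,4): δ = 4.44°  ✓
  (1,5): δ = 76.78°  ·
  (2,3): δ = 128.64°  ·
  (2,4): δ = 49.41°  ✓
  (2,5): δ = 31.81°  ✓
  (3,4): δ = 100.77°  ·
  (3,5): δ = 19.55°  ✓
  (4,5): δ = 98.79°  ·
antipodal pairs: 6

count = 6; pairs: (0,3), (0,4), (1,4), (2,4), (2,5), (3,5)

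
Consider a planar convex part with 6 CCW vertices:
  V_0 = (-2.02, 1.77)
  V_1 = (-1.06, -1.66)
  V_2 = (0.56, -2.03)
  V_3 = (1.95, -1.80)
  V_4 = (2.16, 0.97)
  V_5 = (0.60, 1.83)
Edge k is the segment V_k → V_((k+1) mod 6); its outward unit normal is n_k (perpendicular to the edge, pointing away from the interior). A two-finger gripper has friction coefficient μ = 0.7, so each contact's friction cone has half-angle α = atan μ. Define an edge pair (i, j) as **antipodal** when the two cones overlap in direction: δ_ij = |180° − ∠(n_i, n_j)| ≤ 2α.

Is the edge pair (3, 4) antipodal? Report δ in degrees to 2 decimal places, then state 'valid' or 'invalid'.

δ = 114.53°, invalid

α = atan 0.7 = 34.99°;  2α = 69.98°
edge 3: e_3 = (+0.21, +2.77);  n_3 = (+0.9971, -0.0756)
edge 4: e_4 = (-1.56, +0.86);  n_4 = (+0.4828, +0.8757)
∠(n_3, n_4) = 65.47°
δ = |180° − 65.47°| = 114.53°
114.53° > 2α = 69.98°  →  invalid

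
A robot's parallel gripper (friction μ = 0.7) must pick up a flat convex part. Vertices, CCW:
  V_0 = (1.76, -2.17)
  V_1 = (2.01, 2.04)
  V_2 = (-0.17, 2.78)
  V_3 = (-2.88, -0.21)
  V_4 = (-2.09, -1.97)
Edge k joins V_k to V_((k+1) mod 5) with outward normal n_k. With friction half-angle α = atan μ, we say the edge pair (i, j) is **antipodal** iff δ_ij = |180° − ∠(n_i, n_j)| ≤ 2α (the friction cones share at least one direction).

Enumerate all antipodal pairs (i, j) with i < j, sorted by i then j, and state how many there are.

count = 5; pairs: (0,2), (0,3), (1,3), (1,4), (2,4)

α = atan 0.7 = 34.99°;  2α = 69.98°
n_0 = (+0.9982, -0.0593)
n_1 = (+0.3214, +0.9469)
n_2 = (-0.7409, +0.6716)
n_3 = (-0.9123, -0.4095)
n_4 = (-0.0519, -0.9987)
  (0,1): δ = 105.35°  ·
  (0,2): δ = 38.79°  ✓
  (0,3): δ = 27.57°  ✓
  (0,4): δ = 90.42°  ·
  (1,2): δ = 113.44°  ·
  (1,3): δ = 47.08°  ✓
  (1,4): δ = 15.78°  ✓
  (2,3): δ = 113.64°  ·
  (2,4): δ = 50.79°  ✓
  (3,4): δ = 117.15°  ·
antipodal pairs: 5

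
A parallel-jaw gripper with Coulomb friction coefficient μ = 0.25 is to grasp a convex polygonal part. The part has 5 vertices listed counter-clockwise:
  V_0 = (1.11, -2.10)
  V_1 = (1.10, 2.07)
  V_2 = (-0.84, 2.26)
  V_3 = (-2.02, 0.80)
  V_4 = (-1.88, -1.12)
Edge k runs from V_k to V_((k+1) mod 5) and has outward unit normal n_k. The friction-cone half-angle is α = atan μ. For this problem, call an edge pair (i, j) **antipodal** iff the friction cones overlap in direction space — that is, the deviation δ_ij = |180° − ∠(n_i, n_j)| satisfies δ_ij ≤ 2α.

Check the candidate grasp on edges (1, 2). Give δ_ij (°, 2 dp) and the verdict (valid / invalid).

δ = 123.35°, invalid

α = atan 0.25 = 14.04°;  2α = 28.07°
edge 1: e_1 = (-1.94, +0.19);  n_1 = (+0.0975, +0.9952)
edge 2: e_2 = (-1.18, -1.46);  n_2 = (-0.7777, +0.6286)
∠(n_1, n_2) = 56.65°
δ = |180° − 56.65°| = 123.35°
123.35° > 2α = 28.07°  →  invalid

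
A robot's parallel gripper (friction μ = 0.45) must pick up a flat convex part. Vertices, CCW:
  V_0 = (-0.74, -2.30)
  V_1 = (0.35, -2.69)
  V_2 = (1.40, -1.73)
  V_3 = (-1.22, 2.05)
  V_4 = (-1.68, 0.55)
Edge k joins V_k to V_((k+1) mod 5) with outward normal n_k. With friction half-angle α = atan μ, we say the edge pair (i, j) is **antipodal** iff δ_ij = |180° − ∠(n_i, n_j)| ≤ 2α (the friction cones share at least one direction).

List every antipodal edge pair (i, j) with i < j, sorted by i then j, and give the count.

count = 3; pairs: (0,2), (1,3), (2,4)

α = atan 0.45 = 24.23°;  2α = 48.46°
n_0 = (-0.3369, -0.9415)
n_1 = (+0.6748, -0.7380)
n_2 = (+0.8219, +0.5697)
n_3 = (-0.9561, +0.2932)
n_4 = (-0.9497, -0.3132)
  (0,1): δ = 117.88°  ·
  (0,2): δ = 35.59°  ✓
  (0,3): δ = 92.64°  ·
  (0,4): δ = 127.94°  ·
  (1,2): δ = 97.71°  ·
  (1,3): δ = 30.51°  ✓
  (1,4): δ = 65.82°  ·
  (2,3): δ = 51.78°  ·
  (2,4): δ = 16.47°  ✓
  (3,4): δ = 144.70°  ·
antipodal pairs: 3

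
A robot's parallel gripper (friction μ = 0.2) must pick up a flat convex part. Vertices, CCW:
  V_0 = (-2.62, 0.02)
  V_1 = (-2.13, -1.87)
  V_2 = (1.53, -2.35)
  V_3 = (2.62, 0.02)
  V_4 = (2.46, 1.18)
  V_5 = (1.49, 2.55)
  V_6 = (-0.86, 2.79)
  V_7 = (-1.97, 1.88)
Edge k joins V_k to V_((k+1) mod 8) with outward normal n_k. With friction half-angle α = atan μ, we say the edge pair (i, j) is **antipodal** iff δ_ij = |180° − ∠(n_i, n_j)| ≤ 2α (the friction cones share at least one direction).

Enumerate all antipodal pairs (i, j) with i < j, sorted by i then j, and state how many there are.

count = 4; pairs: (0,3), (0,4), (1,5), (2,7)

α = atan 0.2 = 11.31°;  2α = 22.62°
n_0 = (-0.9680, -0.2510)
n_1 = (-0.1300, -0.9915)
n_2 = (+0.9085, -0.4178)
n_3 = (+0.9906, +0.1366)
n_4 = (+0.8161, +0.5779)
n_5 = (+0.1016, +0.9948)
n_6 = (-0.6340, +0.7733)
n_7 = (-0.9440, +0.3299)
  (0,1): δ = 112.01°  ·
  (0,2): δ = 39.23°  ·
  (0,3): δ = 6.68°  ✓
  (0,4): δ = 20.77°  ✓
  (0,5): δ = 69.63°  ·
  (0,6): δ = 114.81°  ·
  (0,7): δ = 146.20°  ·
  (1,2): δ = 107.23°  ·
  (1,3): δ = 74.68°  ·
  (1,4): δ = 47.23°  ·
  (1,5): δ = 1.64°  ✓
  (1,6): δ = 46.82°  ·
  (1,7): δ = 78.21°  ·
  (2,3): δ = 147.45°  ·
  (2,4): δ = 120.00°  ·
  (2,5): δ = 71.13°  ·
  (2,6): δ = 25.96°  ·
  (2,7): δ = 5.44°  ✓
  (3,4): δ = 152.55°  ·
  (3,5): δ = 103.68°  ·
  (3,6): δ = 58.51°  ·
  (3,7): δ = 27.12°  ·
  (4,5): δ = 131.13°  ·
  (4,6): δ = 85.95°  ·
  (4,7): δ = 54.56°  ·
  (5,6): δ = 134.82°  ·
  (5,7): δ = 103.43°  ·
  (6,7): δ = 148.61°  ·
antipodal pairs: 4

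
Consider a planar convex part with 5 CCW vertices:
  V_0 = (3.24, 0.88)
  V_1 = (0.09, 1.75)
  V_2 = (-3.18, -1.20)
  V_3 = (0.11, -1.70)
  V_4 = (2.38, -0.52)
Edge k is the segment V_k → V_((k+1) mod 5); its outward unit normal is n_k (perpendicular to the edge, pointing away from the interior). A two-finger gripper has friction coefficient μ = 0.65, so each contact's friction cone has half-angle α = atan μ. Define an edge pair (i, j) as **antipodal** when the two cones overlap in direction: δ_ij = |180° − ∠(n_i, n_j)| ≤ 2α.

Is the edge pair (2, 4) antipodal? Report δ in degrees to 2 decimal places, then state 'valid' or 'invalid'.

δ = 112.92°, invalid

α = atan 0.65 = 33.02°;  2α = 66.05°
edge 2: e_2 = (+3.29, -0.50);  n_2 = (-0.1503, -0.9886)
edge 4: e_4 = (+0.86, +1.40);  n_4 = (+0.8521, -0.5234)
∠(n_2, n_4) = 67.08°
δ = |180° − 67.08°| = 112.92°
112.92° > 2α = 66.05°  →  invalid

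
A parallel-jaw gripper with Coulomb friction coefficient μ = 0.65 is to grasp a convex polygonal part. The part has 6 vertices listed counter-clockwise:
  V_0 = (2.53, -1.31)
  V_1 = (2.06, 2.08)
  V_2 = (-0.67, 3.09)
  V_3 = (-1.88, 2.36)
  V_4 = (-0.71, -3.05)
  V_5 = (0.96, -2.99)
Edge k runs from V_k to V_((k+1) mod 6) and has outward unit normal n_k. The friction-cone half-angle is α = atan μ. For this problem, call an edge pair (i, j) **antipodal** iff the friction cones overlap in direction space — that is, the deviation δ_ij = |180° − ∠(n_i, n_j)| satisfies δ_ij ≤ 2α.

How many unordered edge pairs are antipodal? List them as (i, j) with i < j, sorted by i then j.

count = 6; pairs: (0,3), (1,3), (1,4), (2,4), (2,5), (3,5)

α = atan 0.65 = 33.02°;  2α = 66.05°
n_0 = (+0.9905, +0.1373)
n_1 = (+0.3470, +0.9379)
n_2 = (-0.5166, +0.8562)
n_3 = (-0.9774, -0.2114)
n_4 = (+0.0359, -0.9994)
n_5 = (+0.7306, -0.6828)
  (0,1): δ = 118.20°  ·
  (0,2): δ = 66.79°  ·
  (0,3): δ = 4.31°  ✓
  (0,4): δ = 84.16°  ·
  (0,5): δ = 129.05°  ·
  (1,2): δ = 128.59°  ·
  (1,3): δ = 57.49°  ✓
  (1,4): δ = 22.36°  ✓
  (1,5): δ = 67.24°  ·
  (2,3): δ = 108.90°  ·
  (2,4): δ = 29.05°  ✓
  (2,5): δ = 15.84°  ✓
  (3,4): δ = 100.15°  ·
  (3,5): δ = 55.26°  ✓
  (4,5): δ = 135.12°  ·
antipodal pairs: 6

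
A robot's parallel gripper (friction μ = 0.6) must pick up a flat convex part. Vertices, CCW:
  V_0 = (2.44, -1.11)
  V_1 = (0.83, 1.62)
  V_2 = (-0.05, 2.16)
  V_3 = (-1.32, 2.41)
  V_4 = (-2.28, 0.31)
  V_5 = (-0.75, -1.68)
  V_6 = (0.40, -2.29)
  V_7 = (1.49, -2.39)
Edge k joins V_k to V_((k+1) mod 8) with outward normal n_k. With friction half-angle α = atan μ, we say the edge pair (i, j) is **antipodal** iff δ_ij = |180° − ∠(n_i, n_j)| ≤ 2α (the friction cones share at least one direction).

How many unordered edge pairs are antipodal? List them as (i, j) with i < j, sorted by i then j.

α = atan 0.6 = 30.96°;  2α = 61.93°
n_0 = (+0.8614, +0.5080)
n_1 = (+0.5230, +0.8523)
n_2 = (+0.1931, +0.9812)
n_3 = (-0.9095, +0.4158)
n_4 = (-0.7928, -0.6095)
n_5 = (-0.4686, -0.8834)
n_6 = (-0.0914, -0.9958)
n_7 = (+0.8030, -0.5960)
  (0,1): δ = 152.06°  ·
  (0,2): δ = 131.67°  ·
  (0,3): δ = 55.10°  ✓
  (0,4): δ = 7.02°  ✓
  (0,5): δ = 31.53°  ✓
  (0,6): δ = 54.23°  ✓
  (0,7): δ = 112.89°  ·
  (1,2): δ = 159.60°  ·
  (1,3): δ = 83.03°  ·
  (1,4): δ = 20.91°  ✓
  (1,5): δ = 3.59°  ✓
  (1,6): δ = 26.29°  ✓
  (1,7): δ = 84.95°  ·
  (2,3): δ = 103.43°  ·
  (2,4): δ = 41.31°  ✓
  (2,5): δ = 16.81°  ✓
  (2,6): δ = 5.89°  ✓
  (2,7): δ = 64.55°  ·
  (3,4): δ = 117.88°  ·
  (3,5): δ = 93.38°  ·
  (3,6): δ = 70.67°  ·
  (3,7): δ = 12.02°  ✓
  (4,5): δ = 155.50°  ·
  (4,6): δ = 132.80°  ·
  (4,7): δ = 74.14°  ·
  (5,6): δ = 157.30°  ·
  (5,7): δ = 98.64°  ·
  (6,7): δ = 121.34°  ·
antipodal pairs: 11

count = 11; pairs: (0,3), (0,4), (0,5), (0,6), (1,4), (1,5), (1,6), (2,4), (2,5), (2,6), (3,7)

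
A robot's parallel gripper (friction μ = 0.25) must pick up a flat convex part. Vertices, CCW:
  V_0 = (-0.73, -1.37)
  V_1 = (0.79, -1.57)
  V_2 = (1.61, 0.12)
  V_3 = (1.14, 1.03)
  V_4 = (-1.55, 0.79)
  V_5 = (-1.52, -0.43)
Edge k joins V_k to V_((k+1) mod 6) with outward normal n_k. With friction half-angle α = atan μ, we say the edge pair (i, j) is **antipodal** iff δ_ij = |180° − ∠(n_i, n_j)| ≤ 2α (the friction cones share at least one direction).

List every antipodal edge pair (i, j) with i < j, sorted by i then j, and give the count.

α = atan 0.25 = 14.04°;  2α = 28.07°
n_0 = (-0.1305, -0.9915)
n_1 = (+0.8997, -0.4365)
n_2 = (+0.8885, +0.4589)
n_3 = (-0.0889, +0.9960)
n_4 = (-0.9997, -0.0246)
n_5 = (-0.7655, -0.6434)
  (0,1): δ = 108.39°  ·
  (0,2): δ = 55.19°  ·
  (0,3): δ = 12.59°  ✓
  (0,4): δ = 98.90°  ·
  (0,5): δ = 137.54°  ·
  (1,2): δ = 126.80°  ·
  (1,3): δ = 59.02°  ·
  (1,4): δ = 27.29°  ✓
  (1,5): δ = 65.93°  ·
  (2,3): δ = 112.22°  ·
  (2,4): δ = 25.91°  ✓
  (2,5): δ = 12.73°  ✓
  (3,4): δ = 93.69°  ·
  (3,5): δ = 55.05°  ·
  (4,5): δ = 141.36°  ·
antipodal pairs: 4

count = 4; pairs: (0,3), (1,4), (2,4), (2,5)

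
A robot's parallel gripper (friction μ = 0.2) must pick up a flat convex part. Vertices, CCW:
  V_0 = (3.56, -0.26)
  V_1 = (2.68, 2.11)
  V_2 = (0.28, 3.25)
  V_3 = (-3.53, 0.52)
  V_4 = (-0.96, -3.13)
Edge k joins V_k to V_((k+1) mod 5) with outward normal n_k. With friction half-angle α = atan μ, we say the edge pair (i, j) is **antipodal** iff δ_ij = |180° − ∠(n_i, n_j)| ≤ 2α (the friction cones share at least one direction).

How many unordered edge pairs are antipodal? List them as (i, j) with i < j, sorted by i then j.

α = atan 0.2 = 11.31°;  2α = 22.62°
n_0 = (+0.9375, +0.3481)
n_1 = (+0.4291, +0.9033)
n_2 = (-0.5824, +0.8129)
n_3 = (-0.8177, -0.5757)
n_4 = (+0.5360, -0.8442)
  (0,1): δ = 135.78°  ·
  (0,2): δ = 74.75°  ·
  (0,3): δ = 14.78°  ✓
  (0,4): δ = 102.04°  ·
  (1,2): δ = 118.97°  ·
  (1,3): δ = 29.44°  ·
  (1,4): δ = 57.82°  ·
  (2,3): δ = 90.47°  ·
  (2,4): δ = 3.21°  ✓
  (3,4): δ = 92.74°  ·
antipodal pairs: 2

count = 2; pairs: (0,3), (2,4)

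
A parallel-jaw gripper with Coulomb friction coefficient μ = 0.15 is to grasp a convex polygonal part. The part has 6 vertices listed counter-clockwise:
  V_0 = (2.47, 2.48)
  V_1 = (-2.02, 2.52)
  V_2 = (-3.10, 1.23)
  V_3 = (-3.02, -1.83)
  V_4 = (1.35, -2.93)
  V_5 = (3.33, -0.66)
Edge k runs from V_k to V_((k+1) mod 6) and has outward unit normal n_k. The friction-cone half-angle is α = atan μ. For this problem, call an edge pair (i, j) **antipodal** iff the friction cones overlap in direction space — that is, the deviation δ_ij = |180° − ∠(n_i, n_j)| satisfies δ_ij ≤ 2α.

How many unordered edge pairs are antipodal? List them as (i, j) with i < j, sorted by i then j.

count = 3; pairs: (0,3), (1,4), (2,5)

α = atan 0.15 = 8.53°;  2α = 17.06°
n_0 = (+0.0089, +1.0000)
n_1 = (-0.7668, +0.6419)
n_2 = (-0.9997, -0.0261)
n_3 = (-0.2441, -0.9697)
n_4 = (+0.7536, -0.6573)
n_5 = (+0.9645, +0.2642)
  (0,1): δ = 129.43°  ·
  (0,2): δ = 87.99°  ·
  (0,3): δ = 13.62°  ✓
  (0,4): δ = 49.41°  ·
  (0,5): δ = 105.83°  ·
  (1,2): δ = 138.57°  ·
  (1,3): δ = 64.19°  ·
  (1,4): δ = 1.16°  ✓
  (1,5): δ = 55.25°  ·
  (2,3): δ = 105.63°  ·
  (2,4): δ = 42.59°  ·
  (2,5): δ = 13.82°  ✓
  (3,4): δ = 116.97°  ·
  (3,5): δ = 60.55°  ·
  (4,5): δ = 123.59°  ·
antipodal pairs: 3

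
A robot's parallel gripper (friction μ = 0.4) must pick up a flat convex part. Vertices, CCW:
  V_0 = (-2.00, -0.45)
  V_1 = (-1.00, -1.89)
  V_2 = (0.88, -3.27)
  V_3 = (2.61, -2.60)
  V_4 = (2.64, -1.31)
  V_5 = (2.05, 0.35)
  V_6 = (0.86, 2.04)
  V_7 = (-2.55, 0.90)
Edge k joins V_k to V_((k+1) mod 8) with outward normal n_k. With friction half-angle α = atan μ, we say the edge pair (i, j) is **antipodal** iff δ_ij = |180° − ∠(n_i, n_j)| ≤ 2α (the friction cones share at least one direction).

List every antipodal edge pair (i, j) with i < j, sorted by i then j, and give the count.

α = atan 0.4 = 21.80°;  2α = 43.60°
n_0 = (-0.8214, -0.5704)
n_1 = (-0.5917, -0.8061)
n_2 = (+0.3611, -0.9325)
n_3 = (+0.9997, -0.0232)
n_4 = (+0.9423, +0.3349)
n_5 = (+0.8176, +0.5757)
n_6 = (-0.3171, +0.9484)
n_7 = (-0.9261, -0.3773)
  (0,1): δ = 161.06°  ·
  (0,2): δ = 103.61°  ·
  (0,3): δ = 36.11°  ✓
  (0,4): δ = 15.21°  ✓
  (0,5): δ = 0.37°  ✓
  (0,6): δ = 73.71°  ·
  (0,7): δ = 167.39°  ·
  (1,2): δ = 122.55°  ·
  (1,3): δ = 55.05°  ·
  (1,4): δ = 34.15°  ✓
  (1,5): δ = 18.57°  ✓
  (1,6): δ = 54.77°  ·
  (1,7): δ = 148.45°  ·
  (2,3): δ = 112.50°  ·
  (2,4): δ = 91.60°  ·
  (2,5): δ = 76.02°  ·
  (2,6): δ = 2.69°  ✓
  (2,7): δ = 91.00°  ·
  (3,4): δ = 159.10°  ·
  (3,5): δ = 143.52°  ·
  (3,6): δ = 70.18°  ·
  (3,7): δ = 23.50°  ✓
  (4,5): δ = 164.42°  ·
  (4,6): δ = 91.08°  ·
  (4,7): δ = 2.60°  ✓
  (5,6): δ = 106.67°  ·
  (5,7): δ = 12.98°  ✓
  (6,7): δ = 86.32°  ·
antipodal pairs: 9

count = 9; pairs: (0,3), (0,4), (0,5), (1,4), (1,5), (2,6), (3,7), (4,7), (5,7)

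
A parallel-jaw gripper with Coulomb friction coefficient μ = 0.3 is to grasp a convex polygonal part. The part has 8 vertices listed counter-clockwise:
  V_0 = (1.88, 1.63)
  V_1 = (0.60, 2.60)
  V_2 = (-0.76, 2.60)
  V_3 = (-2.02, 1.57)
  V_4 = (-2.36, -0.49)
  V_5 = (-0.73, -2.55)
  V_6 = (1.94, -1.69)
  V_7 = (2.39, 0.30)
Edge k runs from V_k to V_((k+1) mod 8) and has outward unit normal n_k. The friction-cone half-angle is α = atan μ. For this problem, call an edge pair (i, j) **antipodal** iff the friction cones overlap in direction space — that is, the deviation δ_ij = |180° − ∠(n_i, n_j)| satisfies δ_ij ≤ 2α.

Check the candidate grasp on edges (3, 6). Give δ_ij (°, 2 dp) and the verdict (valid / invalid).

δ = 3.37°, valid

α = atan 0.3 = 16.70°;  2α = 33.40°
edge 3: e_3 = (-0.34, -2.06);  n_3 = (-0.9867, +0.1628)
edge 6: e_6 = (+0.45, +1.99);  n_6 = (+0.9754, -0.2206)
∠(n_3, n_6) = 176.63°
δ = |180° − 176.63°| = 3.37°
3.37° ≤ 2α = 33.40°  →  valid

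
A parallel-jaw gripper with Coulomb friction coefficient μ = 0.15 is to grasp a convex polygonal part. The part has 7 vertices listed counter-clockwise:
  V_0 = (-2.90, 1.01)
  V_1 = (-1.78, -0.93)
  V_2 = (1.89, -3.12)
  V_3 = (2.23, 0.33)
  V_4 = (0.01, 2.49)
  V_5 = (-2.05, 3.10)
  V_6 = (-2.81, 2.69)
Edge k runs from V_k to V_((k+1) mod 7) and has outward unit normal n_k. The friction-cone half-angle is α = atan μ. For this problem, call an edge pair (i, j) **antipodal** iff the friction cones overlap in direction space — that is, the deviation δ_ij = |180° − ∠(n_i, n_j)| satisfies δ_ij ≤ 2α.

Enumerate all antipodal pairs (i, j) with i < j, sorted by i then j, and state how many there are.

count = 4; pairs: (0,3), (1,3), (1,4), (2,6)

α = atan 0.15 = 8.53°;  2α = 17.06°
n_0 = (-0.8660, -0.5000)
n_1 = (-0.5124, -0.8587)
n_2 = (+0.9952, -0.0981)
n_3 = (+0.6974, +0.7167)
n_4 = (+0.2839, +0.9588)
n_5 = (-0.4748, +0.8801)
n_6 = (-0.9986, +0.0535)
  (0,1): δ = 150.82°  ·
  (0,2): δ = 35.63°  ·
  (0,3): δ = 15.79°  ✓
  (0,4): δ = 43.51°  ·
  (0,5): δ = 88.35°  ·
  (0,6): δ = 146.93°  ·
  (1,2): δ = 64.80°  ·
  (1,3): δ = 13.39°  ✓
  (1,4): δ = 14.33°  ✓
  (1,5): δ = 59.17°  ·
  (1,6): δ = 117.76°  ·
  (2,3): δ = 128.59°  ·
  (2,4): δ = 100.87°  ·
  (2,5): δ = 56.03°  ·
  (2,6): δ = 2.56°  ✓
  (3,4): δ = 152.28°  ·
  (3,5): δ = 107.44°  ·
  (3,6): δ = 48.85°  ·
  (4,5): δ = 135.16°  ·
  (4,6): δ = 76.57°  ·
  (5,6): δ = 121.41°  ·
antipodal pairs: 4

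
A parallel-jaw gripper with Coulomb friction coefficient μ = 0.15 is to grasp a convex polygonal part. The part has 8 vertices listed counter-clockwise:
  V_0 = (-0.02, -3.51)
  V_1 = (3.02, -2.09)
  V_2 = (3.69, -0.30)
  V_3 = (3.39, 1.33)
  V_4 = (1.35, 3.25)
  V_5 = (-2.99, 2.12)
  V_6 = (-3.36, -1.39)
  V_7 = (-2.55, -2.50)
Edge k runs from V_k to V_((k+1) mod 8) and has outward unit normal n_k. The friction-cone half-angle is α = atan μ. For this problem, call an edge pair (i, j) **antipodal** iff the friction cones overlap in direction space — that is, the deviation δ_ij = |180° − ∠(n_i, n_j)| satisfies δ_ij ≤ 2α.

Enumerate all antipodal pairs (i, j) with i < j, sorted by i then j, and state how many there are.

α = atan 0.15 = 8.53°;  2α = 17.06°
n_0 = (+0.4232, -0.9060)
n_1 = (+0.9365, -0.3505)
n_2 = (+0.9835, +0.1810)
n_3 = (+0.6854, +0.7282)
n_4 = (-0.2520, +0.9677)
n_5 = (-0.9945, +0.1048)
n_6 = (-0.8078, -0.5895)
n_7 = (-0.3708, -0.9287)
  (0,1): δ = 135.56°  ·
  (0,2): δ = 104.61°  ·
  (0,3): δ = 68.30°  ·
  (0,4): δ = 10.44°  ✓
  (0,5): δ = 58.94°  ·
  (0,6): δ = 101.08°  ·
  (0,7): δ = 133.20°  ·
  (1,2): δ = 149.05°  ·
  (1,3): δ = 112.74°  ·
  (1,4): δ = 54.89°  ·
  (1,5): δ = 14.50°  ✓
  (1,6): δ = 56.64°  ·
  (1,7): δ = 88.76°  ·
  (2,3): δ = 143.69°  ·
  (2,4): δ = 85.83°  ·
  (2,5): δ = 16.45°  ✓
  (2,6): δ = 25.69°  ·
  (2,7): δ = 57.81°  ·
  (3,4): δ = 122.14°  ·
  (3,5): δ = 52.75°  ·
  (3,6): δ = 10.62°  ✓
  (3,7): δ = 21.50°  ·
  (4,5): δ = 110.61°  ·
  (4,6): δ = 68.47°  ·
  (4,7): δ = 36.36°  ·
  (5,6): δ = 137.86°  ·
  (5,7): δ = 105.74°  ·
  (6,7): δ = 147.88°  ·
antipodal pairs: 4

count = 4; pairs: (0,4), (1,5), (2,5), (3,6)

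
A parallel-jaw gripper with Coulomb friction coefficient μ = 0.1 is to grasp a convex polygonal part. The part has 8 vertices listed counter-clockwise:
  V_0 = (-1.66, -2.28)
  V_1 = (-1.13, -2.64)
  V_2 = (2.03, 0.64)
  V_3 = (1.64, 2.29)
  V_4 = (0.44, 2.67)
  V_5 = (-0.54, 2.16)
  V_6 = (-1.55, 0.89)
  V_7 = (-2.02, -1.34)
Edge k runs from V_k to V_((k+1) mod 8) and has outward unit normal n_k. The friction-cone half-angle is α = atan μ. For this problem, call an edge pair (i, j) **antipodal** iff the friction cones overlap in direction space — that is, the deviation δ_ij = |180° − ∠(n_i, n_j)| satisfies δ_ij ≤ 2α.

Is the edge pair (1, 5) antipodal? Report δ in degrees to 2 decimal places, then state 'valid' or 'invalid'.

δ = 5.44°, valid

α = atan 0.1 = 5.71°;  2α = 11.42°
edge 1: e_1 = (+3.16, +3.28);  n_1 = (+0.7202, -0.6938)
edge 5: e_5 = (-1.01, -1.27);  n_5 = (-0.7827, +0.6224)
∠(n_1, n_5) = 174.56°
δ = |180° − 174.56°| = 5.44°
5.44° ≤ 2α = 11.42°  →  valid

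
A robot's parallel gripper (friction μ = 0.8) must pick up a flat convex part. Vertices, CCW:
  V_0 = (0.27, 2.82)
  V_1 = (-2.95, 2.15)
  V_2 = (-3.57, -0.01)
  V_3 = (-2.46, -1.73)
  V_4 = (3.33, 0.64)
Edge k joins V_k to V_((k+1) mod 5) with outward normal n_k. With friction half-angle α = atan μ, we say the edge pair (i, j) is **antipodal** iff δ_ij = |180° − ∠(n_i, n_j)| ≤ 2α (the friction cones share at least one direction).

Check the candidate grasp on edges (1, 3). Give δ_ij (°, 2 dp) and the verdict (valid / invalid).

δ = 51.72°, valid

α = atan 0.8 = 38.66°;  2α = 77.32°
edge 1: e_1 = (-0.62, -2.16);  n_1 = (-0.9612, +0.2759)
edge 3: e_3 = (+5.79, +2.37);  n_3 = (+0.3788, -0.9255)
∠(n_1, n_3) = 128.28°
δ = |180° − 128.28°| = 51.72°
51.72° ≤ 2α = 77.32°  →  valid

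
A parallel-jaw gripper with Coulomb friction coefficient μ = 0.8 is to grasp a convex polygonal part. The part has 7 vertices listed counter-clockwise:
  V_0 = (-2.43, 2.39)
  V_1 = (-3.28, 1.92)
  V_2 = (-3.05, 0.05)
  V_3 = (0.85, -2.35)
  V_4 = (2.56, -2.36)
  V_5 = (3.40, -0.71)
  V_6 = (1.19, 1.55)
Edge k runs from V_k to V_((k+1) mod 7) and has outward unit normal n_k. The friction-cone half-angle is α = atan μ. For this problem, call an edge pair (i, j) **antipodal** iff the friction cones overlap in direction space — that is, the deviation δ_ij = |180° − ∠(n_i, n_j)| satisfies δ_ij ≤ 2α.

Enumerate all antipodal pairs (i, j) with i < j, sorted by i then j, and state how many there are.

count = 11; pairs: (0,2), (0,3), (0,4), (1,4), (1,5), (1,6), (2,5), (2,6), (3,5), (3,6), (4,6)

α = atan 0.8 = 38.66°;  2α = 77.32°
n_0 = (-0.4839, +0.8751)
n_1 = (-0.9925, -0.1221)
n_2 = (-0.5241, -0.8517)
n_3 = (-0.0058, -1.0000)
n_4 = (+0.8912, -0.4537)
n_5 = (+0.7150, +0.6992)
n_6 = (+0.2260, +0.9741)
  (0,1): δ = 111.93°  ·
  (0,2): δ = 60.55°  ✓
  (0,3): δ = 29.28°  ✓
  (0,4): δ = 34.08°  ✓
  (0,5): δ = 105.42°  ·
  (0,6): δ = 138.00°  ·
  (1,2): δ = 128.62°  ·
  (1,3): δ = 97.35°  ·
  (1,4): δ = 33.99°  ✓
  (1,5): δ = 37.35°  ✓
  (1,6): δ = 69.92°  ✓
  (2,3): δ = 148.73°  ·
  (2,4): δ = 85.37°  ·
  (2,5): δ = 14.03°  ✓
  (2,6): δ = 18.54°  ✓
  (3,4): δ = 116.65°  ·
  (3,5): δ = 45.31°  ✓
  (3,6): δ = 12.73°  ✓
  (4,5): δ = 108.66°  ·
  (4,6): δ = 76.08°  ✓
  (5,6): δ = 147.42°  ·
antipodal pairs: 11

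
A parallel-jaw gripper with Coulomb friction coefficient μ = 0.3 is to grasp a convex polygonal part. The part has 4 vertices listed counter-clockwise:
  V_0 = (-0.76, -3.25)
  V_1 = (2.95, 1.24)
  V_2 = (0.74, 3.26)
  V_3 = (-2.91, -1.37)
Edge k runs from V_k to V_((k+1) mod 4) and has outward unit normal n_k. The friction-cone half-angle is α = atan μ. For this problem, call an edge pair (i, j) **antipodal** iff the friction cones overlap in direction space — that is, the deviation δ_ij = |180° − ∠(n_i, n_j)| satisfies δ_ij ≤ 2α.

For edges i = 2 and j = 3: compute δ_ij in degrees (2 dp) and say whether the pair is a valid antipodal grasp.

α = atan 0.3 = 16.70°;  2α = 33.40°
edge 2: e_2 = (-3.65, -4.63);  n_2 = (-0.7853, +0.6191)
edge 3: e_3 = (+2.15, -1.88);  n_3 = (-0.6583, -0.7528)
∠(n_2, n_3) = 87.08°
δ = |180° − 87.08°| = 92.92°
92.92° > 2α = 33.40°  →  invalid

δ = 92.92°, invalid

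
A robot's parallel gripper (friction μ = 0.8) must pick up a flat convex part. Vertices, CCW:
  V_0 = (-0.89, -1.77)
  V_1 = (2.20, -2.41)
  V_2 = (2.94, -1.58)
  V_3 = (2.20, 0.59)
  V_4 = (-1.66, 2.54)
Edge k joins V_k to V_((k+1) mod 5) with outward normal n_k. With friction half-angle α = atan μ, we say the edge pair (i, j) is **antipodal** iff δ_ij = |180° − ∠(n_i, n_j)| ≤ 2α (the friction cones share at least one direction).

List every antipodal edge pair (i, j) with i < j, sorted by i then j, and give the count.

α = atan 0.8 = 38.66°;  2α = 77.32°
n_0 = (-0.2028, -0.9792)
n_1 = (+0.7464, -0.6655)
n_2 = (+0.9465, +0.3228)
n_3 = (+0.4509, +0.8926)
n_4 = (-0.9844, -0.1759)
  (0,1): δ = 120.02°  ·
  (0,2): δ = 59.47°  ✓
  (0,3): δ = 15.10°  ✓
  (0,4): δ = 111.83°  ·
  (1,2): δ = 119.45°  ·
  (1,3): δ = 75.08°  ✓
  (1,4): δ = 51.85°  ✓
  (2,3): δ = 135.63°  ·
  (2,4): δ = 8.70°  ✓
  (3,4): δ = 53.07°  ✓
antipodal pairs: 6

count = 6; pairs: (0,2), (0,3), (1,3), (1,4), (2,4), (3,4)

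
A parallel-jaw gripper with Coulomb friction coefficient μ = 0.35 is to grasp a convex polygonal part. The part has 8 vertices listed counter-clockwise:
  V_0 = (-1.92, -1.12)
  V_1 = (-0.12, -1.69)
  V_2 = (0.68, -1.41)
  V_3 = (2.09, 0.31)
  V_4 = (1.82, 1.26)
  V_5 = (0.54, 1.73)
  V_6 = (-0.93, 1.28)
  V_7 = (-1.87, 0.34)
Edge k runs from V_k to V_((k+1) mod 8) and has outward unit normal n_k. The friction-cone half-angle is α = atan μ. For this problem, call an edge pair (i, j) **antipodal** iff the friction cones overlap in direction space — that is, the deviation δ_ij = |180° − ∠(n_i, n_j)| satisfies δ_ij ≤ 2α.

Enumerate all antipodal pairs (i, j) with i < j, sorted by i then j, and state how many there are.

count = 8; pairs: (0,4), (0,5), (1,5), (1,6), (2,5), (2,6), (2,7), (3,7)

α = atan 0.35 = 19.29°;  2α = 38.58°
n_0 = (-0.3019, -0.9533)
n_1 = (+0.3304, -0.9439)
n_2 = (+0.7734, -0.6340)
n_3 = (+0.9619, +0.2734)
n_4 = (+0.3447, +0.9387)
n_5 = (-0.2927, +0.9562)
n_6 = (-0.7071, +0.7071)
n_7 = (-0.9994, +0.0342)
  (0,1): δ = 143.14°  ·
  (0,2): δ = 111.77°  ·
  (0,3): δ = 56.56°  ·
  (0,4): δ = 2.59°  ✓
  (0,5): δ = 34.59°  ✓
  (0,6): δ = 62.57°  ·
  (0,7): δ = 105.61°  ·
  (1,2): δ = 148.63°  ·
  (1,3): δ = 93.42°  ·
  (1,4): δ = 39.45°  ·
  (1,5): δ = 2.27°  ✓
  (1,6): δ = 25.71°  ✓
  (1,7): δ = 68.75°  ·
  (2,3): δ = 124.79°  ·
  (2,4): δ = 70.82°  ·
  (2,5): δ = 33.64°  ✓
  (2,6): δ = 5.66°  ✓
  (2,7): δ = 37.38°  ✓
  (3,4): δ = 126.03°  ·
  (3,5): δ = 88.85°  ·
  (3,6): δ = 60.87°  ·
  (3,7): δ = 17.83°  ✓
  (4,5): δ = 142.82°  ·
  (4,6): δ = 114.84°  ·
  (4,7): δ = 71.80°  ·
  (5,6): δ = 152.02°  ·
  (5,7): δ = 108.98°  ·
  (6,7): δ = 136.96°  ·
antipodal pairs: 8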